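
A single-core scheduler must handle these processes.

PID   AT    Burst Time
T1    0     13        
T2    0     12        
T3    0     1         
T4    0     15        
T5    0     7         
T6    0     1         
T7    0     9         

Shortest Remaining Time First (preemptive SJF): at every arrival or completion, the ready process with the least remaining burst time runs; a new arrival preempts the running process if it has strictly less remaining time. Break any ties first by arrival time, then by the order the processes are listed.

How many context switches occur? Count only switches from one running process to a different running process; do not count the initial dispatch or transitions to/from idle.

6

Schedule: | T3 0-1 | T6 1-2 | T5 2-9 | T7 9-18 | T2 18-30 | T1 30-43 | T4 43-58 |
Completion: T1=43  T2=30  T3=1  T4=58  T5=9  T6=2  T7=18
Turnaround (C−A): T1=43  T2=30  T3=1  T4=58  T5=9  T6=2  T7=18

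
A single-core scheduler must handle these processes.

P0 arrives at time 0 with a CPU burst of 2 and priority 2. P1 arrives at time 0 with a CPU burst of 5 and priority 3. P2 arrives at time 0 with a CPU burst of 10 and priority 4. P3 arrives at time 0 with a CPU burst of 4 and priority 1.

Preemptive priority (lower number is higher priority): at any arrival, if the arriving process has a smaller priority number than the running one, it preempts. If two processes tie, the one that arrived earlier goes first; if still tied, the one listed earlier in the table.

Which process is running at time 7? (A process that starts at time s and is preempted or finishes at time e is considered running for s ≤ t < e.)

P1

Gantt: | P3 0-4 | P0 4-6 | P1 6-11 | P2 11-21 |
Completion: P0=6  P1=11  P2=21  P3=4
Turnaround (C−A): P0=6  P1=11  P2=21  P3=4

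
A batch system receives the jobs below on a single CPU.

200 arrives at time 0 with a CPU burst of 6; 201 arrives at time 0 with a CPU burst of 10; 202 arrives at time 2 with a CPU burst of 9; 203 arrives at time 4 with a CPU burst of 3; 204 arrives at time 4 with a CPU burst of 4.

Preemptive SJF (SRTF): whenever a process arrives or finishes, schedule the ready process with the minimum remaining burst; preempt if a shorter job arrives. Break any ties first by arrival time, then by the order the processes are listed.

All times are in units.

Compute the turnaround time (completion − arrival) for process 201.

Schedule: | 200 0-6 | 203 6-9 | 204 9-13 | 202 13-22 | 201 22-32 |
Completion: 200=6  201=32  202=22  203=9  204=13
Turnaround(201) = completion − arrival = 32 − 0 = 32

32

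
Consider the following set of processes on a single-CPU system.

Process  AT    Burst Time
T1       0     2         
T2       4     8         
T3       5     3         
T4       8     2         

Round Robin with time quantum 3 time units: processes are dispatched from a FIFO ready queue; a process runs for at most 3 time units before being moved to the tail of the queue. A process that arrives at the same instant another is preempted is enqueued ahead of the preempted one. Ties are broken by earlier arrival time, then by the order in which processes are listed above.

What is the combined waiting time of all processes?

12

Gantt: | T1 0-2 | idle 2-4 | T2 4-7 | T3 7-10 | T2 10-13 | T4 13-15 | T2 15-17 |
Completion: T1=2  T2=17  T3=10  T4=15
Waiting = turnaround − burst: T1=0, T2=5, T3=2, T4=5
Total waiting = 0 + 5 + 2 + 5 = 12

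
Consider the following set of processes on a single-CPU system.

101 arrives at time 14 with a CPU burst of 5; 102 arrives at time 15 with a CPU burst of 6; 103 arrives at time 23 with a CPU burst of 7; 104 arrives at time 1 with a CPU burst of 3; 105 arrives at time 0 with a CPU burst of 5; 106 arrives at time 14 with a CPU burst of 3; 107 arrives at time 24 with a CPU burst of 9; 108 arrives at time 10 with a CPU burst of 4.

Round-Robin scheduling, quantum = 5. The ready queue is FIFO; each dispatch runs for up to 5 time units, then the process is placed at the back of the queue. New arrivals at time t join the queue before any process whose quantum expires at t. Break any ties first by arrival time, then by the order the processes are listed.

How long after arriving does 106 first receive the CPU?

Schedule: | 105 0-5 | 104 5-8 | idle 8-10 | 108 10-14 | 101 14-19 | 106 19-22 | 102 22-27 | 103 27-32 | 107 32-37 | 102 37-38 | 103 38-40 | 107 40-44 |
Completion: 101=19  102=38  103=40  104=8  105=5  106=22  107=44  108=14
Turnaround (C−A): 101=5  102=23  103=17  104=7  105=5  106=8  107=20  108=4
Response(106) = first start − arrival = 19 − 14 = 5

5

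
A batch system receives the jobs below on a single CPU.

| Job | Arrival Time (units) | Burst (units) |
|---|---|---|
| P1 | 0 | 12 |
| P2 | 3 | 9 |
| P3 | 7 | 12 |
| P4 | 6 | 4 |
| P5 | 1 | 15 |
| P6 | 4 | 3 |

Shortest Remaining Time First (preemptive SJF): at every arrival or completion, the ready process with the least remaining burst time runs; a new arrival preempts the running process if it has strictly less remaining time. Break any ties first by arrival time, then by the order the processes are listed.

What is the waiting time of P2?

Gantt: | P1 0-4 | P6 4-7 | P4 7-11 | P1 11-19 | P2 19-28 | P3 28-40 | P5 40-55 |
Completion: P1=19  P2=28  P3=40  P4=11  P5=55  P6=7
Waiting(P2) = turnaround − burst = 25 − 9 = 16

16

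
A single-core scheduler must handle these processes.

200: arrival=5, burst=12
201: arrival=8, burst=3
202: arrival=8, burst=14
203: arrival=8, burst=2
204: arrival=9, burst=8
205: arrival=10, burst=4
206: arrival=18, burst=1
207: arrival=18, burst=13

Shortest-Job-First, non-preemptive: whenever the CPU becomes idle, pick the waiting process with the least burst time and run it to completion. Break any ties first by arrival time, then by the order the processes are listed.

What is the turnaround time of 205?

17

Schedule: | idle 0-5 | 200 5-17 | 203 17-19 | 206 19-20 | 201 20-23 | 205 23-27 | 204 27-35 | 207 35-48 | 202 48-62 |
Completion: 200=17  201=23  202=62  203=19  204=35  205=27  206=20  207=48
Turnaround (C−A): 200=12  201=15  202=54  203=11  204=26  205=17  206=2  207=30
Turnaround(205) = completion − arrival = 27 − 10 = 17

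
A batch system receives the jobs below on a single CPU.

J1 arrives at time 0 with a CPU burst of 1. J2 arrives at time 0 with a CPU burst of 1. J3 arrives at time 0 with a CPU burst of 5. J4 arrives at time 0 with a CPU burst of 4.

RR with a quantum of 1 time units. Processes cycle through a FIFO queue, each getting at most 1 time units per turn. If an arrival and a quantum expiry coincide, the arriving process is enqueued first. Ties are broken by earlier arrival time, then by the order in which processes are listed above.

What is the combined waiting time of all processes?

Gantt: | J1 0-1 | J2 1-2 | J3 2-3 | J4 3-4 | J3 4-5 | J4 5-6 | J3 6-7 | J4 7-8 | J3 8-9 | J4 9-10 | J3 10-11 |
Completion: J1=1  J2=2  J3=11  J4=10
Turnaround (C−A): J1=1  J2=2  J3=11  J4=10
Waiting = turnaround − burst: J1=0, J2=1, J3=6, J4=6
Total waiting = 0 + 1 + 6 + 6 = 13

13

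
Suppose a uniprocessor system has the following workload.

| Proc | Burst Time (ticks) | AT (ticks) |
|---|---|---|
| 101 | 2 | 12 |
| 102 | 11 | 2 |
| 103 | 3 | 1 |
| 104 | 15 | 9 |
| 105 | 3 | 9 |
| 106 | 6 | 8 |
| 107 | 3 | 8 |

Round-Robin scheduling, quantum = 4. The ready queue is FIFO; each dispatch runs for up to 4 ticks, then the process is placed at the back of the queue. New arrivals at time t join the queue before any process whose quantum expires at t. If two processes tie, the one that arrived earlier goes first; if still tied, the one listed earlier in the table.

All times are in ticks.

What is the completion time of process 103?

4

Schedule: | idle 0-1 | 103 1-4 | 102 4-8 | 106 8-12 | 107 12-15 | 102 15-19 | 104 19-23 | 105 23-26 | 101 26-28 | 106 28-30 | 102 30-33 | 104 33-44 |
Completion: 101=28  102=33  103=4  104=44  105=26  106=30  107=15
Turnaround (C−A): 101=16  102=31  103=3  104=35  105=17  106=22  107=7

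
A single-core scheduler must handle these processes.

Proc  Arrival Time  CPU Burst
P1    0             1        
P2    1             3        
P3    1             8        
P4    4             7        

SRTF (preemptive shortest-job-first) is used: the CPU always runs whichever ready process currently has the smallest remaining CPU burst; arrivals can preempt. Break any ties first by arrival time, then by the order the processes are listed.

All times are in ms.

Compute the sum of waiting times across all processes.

10

Schedule: | P1 0-1 | P2 1-4 | P4 4-11 | P3 11-19 |
Completion: P1=1  P2=4  P3=19  P4=11
Turnaround (C−A): P1=1  P2=3  P3=18  P4=7
Waiting = turnaround − burst: P1=0, P2=0, P3=10, P4=0
Total waiting = 0 + 0 + 10 + 0 = 10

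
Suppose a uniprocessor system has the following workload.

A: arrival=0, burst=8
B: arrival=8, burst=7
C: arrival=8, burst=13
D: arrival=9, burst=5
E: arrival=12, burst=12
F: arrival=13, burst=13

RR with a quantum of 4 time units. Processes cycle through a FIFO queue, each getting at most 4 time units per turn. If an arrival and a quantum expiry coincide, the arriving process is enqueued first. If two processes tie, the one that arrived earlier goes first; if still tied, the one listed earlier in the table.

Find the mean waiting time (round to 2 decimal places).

Schedule: | A 0-8 | B 8-12 | C 12-16 | D 16-20 | E 20-24 | B 24-27 | F 27-31 | C 31-35 | D 35-36 | E 36-40 | F 40-44 | C 44-48 | E 48-52 | F 52-56 | C 56-57 | F 57-58 |
Completion: A=8  B=27  C=57  D=36  E=52  F=58
Waiting times: A=0, B=12, C=36, D=22, E=28, F=32
Average waiting = (0+12+36+22+28+32) / 6 = 130/6 = 21.67

21.67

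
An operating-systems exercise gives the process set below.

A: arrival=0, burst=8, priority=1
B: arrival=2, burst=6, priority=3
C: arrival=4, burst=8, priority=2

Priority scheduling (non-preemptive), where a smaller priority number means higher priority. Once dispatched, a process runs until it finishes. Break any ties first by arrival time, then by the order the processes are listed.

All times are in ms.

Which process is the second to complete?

C

Timeline: | A 0-8 | C 8-16 | B 16-22 |
Completion: A=8  B=22  C=16
Turnaround (C−A): A=8  B=20  C=12
Finish order: A → C → B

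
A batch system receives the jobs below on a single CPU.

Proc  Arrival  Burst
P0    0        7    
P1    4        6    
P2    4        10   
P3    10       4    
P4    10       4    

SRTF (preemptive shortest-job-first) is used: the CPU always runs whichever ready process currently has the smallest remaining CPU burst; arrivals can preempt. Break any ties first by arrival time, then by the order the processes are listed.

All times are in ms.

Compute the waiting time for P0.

0

Gantt: | P0 0-7 | P1 7-13 | P3 13-17 | P4 17-21 | P2 21-31 |
Completion: P0=7  P1=13  P2=31  P3=17  P4=21
Turnaround (C−A): P0=7  P1=9  P2=27  P3=7  P4=11
Waiting(P0) = turnaround − burst = 7 − 7 = 0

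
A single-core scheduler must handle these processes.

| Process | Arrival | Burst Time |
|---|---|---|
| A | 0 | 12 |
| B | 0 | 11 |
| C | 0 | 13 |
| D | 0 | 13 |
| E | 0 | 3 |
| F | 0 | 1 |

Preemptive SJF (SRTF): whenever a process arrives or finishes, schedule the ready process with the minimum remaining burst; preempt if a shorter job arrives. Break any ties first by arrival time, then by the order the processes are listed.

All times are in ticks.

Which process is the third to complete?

B

Schedule: | F 0-1 | E 1-4 | B 4-15 | A 15-27 | C 27-40 | D 40-53 |
Completion: A=27  B=15  C=40  D=53  E=4  F=1
Turnaround (C−A): A=27  B=15  C=40  D=53  E=4  F=1
Finish order: F → E → B → A → C → D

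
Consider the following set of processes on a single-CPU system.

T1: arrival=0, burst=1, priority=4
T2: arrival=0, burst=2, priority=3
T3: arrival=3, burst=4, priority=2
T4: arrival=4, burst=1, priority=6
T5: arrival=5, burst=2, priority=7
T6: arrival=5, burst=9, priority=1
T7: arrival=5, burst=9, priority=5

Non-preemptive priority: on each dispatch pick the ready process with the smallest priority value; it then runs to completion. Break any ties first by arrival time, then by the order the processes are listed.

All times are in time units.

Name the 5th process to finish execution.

T7

Gantt: | T2 0-2 | T1 2-3 | T3 3-7 | T6 7-16 | T7 16-25 | T4 25-26 | T5 26-28 |
Completion: T1=3  T2=2  T3=7  T4=26  T5=28  T6=16  T7=25
Finish order: T2 → T1 → T3 → T6 → T7 → T4 → T5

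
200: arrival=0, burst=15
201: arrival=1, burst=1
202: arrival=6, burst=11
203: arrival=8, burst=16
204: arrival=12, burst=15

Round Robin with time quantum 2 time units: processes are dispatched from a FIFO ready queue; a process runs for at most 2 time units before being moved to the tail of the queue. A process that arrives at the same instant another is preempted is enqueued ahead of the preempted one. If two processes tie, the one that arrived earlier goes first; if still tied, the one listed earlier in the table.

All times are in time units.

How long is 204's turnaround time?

Gantt: | 200 0-2 | 201 2-3 | 200 3-7 | 202 7-9 | 200 9-11 | 203 11-13 | 202 13-15 | 200 15-17 | 204 17-19 | 203 19-21 | 202 21-23 | 200 23-25 | 204 25-27 | 203 27-29 | 202 29-31 | 200 31-33 | 204 33-35 | 203 35-37 | 202 37-39 | 200 39-40 | 204 40-42 | 203 42-44 | 202 44-45 | 204 45-47 | 203 47-49 | 204 49-51 | 203 51-53 | 204 53-55 | 203 55-57 | 204 57-58 |
Completion: 200=40  201=3  202=45  203=57  204=58
Turnaround (C−A): 200=40  201=2  202=39  203=49  204=46
Turnaround(204) = completion − arrival = 58 − 12 = 46

46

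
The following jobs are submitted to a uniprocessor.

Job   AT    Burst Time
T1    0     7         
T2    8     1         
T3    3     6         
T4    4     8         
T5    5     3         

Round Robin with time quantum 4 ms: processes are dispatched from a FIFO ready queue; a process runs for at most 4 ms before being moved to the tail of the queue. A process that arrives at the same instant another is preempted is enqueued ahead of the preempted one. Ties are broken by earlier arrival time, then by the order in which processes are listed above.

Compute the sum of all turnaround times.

78

Gantt: | T1 0-4 | T3 4-8 | T4 8-12 | T1 12-15 | T5 15-18 | T2 18-19 | T3 19-21 | T4 21-25 |
Completion: T1=15  T2=19  T3=21  T4=25  T5=18
Turnaround (C−A): T1=15  T2=11  T3=18  T4=21  T5=13
Turnaround = completion − arrival: T1=15, T2=11, T3=18, T4=21, T5=13
Total turnaround = 15 + 11 + 18 + 21 + 13 = 78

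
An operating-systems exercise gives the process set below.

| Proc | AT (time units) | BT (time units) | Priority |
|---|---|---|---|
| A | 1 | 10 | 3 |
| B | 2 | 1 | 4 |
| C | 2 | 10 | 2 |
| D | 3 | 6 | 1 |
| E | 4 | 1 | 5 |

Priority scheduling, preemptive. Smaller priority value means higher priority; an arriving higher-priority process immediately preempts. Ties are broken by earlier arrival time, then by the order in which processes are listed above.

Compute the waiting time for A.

16

Timeline: | idle 0-1 | A 1-2 | C 2-3 | D 3-9 | C 9-18 | A 18-27 | B 27-28 | E 28-29 |
Completion: A=27  B=28  C=18  D=9  E=29
Waiting(A) = turnaround − burst = 26 − 10 = 16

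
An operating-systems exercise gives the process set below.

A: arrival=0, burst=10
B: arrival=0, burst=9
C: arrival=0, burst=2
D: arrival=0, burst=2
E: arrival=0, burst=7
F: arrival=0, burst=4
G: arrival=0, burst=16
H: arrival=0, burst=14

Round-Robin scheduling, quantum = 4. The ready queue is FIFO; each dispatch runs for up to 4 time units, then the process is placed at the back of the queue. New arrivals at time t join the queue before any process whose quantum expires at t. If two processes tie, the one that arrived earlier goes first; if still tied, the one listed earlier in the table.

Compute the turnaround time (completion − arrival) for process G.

Timeline: | A 0-4 | B 4-8 | C 8-10 | D 10-12 | E 12-16 | F 16-20 | G 20-24 | H 24-28 | A 28-32 | B 32-36 | E 36-39 | G 39-43 | H 43-47 | A 47-49 | B 49-50 | G 50-54 | H 54-58 | G 58-62 | H 62-64 |
Completion: A=49  B=50  C=10  D=12  E=39  F=20  G=62  H=64
Turnaround(G) = completion − arrival = 62 − 0 = 62

62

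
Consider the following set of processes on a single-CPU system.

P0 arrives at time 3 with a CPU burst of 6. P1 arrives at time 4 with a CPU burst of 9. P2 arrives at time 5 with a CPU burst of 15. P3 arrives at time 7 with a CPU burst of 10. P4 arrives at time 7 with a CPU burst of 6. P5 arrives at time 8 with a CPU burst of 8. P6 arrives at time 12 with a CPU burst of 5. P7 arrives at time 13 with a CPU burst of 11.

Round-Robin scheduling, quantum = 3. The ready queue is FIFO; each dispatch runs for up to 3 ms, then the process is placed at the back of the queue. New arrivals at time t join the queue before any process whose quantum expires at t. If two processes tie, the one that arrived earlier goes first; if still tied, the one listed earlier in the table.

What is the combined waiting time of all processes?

299

Timeline: | idle 0-3 | P0 3-6 | P1 6-9 | P2 9-12 | P0 12-15 | P3 15-18 | P4 18-21 | P5 21-24 | P1 24-27 | P6 27-30 | P2 30-33 | P7 33-36 | P3 36-39 | P4 39-42 | P5 42-45 | P1 45-48 | P6 48-50 | P2 50-53 | P7 53-56 | P3 56-59 | P5 59-61 | P2 61-64 | P7 64-67 | P3 67-68 | P2 68-71 | P7 71-73 |
Completion: P0=15  P1=48  P2=71  P3=68  P4=42  P5=61  P6=50  P7=73
Turnaround (C−A): P0=12  P1=44  P2=66  P3=61  P4=35  P5=53  P6=38  P7=60
Waiting = turnaround − burst: P0=6, P1=35, P2=51, P3=51, P4=29, P5=45, P6=33, P7=49
Total waiting = 6 + 35 + 51 + 51 + 29 + 45 + 33 + 49 = 299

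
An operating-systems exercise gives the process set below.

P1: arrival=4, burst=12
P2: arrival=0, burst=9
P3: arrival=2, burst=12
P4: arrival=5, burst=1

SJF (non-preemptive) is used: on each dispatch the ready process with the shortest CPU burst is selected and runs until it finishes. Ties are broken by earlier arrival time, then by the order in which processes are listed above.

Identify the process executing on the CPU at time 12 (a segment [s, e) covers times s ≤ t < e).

Gantt: | P2 0-9 | P4 9-10 | P3 10-22 | P1 22-34 |
Completion: P1=34  P2=9  P3=22  P4=10

P3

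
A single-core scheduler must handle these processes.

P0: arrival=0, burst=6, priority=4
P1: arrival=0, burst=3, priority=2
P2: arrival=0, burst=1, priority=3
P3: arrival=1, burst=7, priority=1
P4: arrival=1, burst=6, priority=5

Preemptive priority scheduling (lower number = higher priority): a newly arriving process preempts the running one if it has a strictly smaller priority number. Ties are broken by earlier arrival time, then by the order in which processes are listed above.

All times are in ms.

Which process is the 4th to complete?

Timeline: | P1 0-1 | P3 1-8 | P1 8-10 | P2 10-11 | P0 11-17 | P4 17-23 |
Completion: P0=17  P1=10  P2=11  P3=8  P4=23
Turnaround (C−A): P0=17  P1=10  P2=11  P3=7  P4=22
Finish order: P3 → P1 → P2 → P0 → P4

P0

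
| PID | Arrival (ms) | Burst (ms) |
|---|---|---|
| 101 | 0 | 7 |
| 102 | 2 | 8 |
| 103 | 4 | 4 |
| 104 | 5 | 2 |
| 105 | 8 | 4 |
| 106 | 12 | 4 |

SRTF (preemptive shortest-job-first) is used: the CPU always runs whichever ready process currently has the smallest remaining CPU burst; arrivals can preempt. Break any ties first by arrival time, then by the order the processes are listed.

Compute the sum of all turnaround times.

65

Gantt: | 101 0-7 | 104 7-9 | 103 9-13 | 105 13-17 | 106 17-21 | 102 21-29 |
Completion: 101=7  102=29  103=13  104=9  105=17  106=21
Turnaround = completion − arrival: 101=7, 102=27, 103=9, 104=4, 105=9, 106=9
Total turnaround = 7 + 27 + 9 + 4 + 9 + 9 = 65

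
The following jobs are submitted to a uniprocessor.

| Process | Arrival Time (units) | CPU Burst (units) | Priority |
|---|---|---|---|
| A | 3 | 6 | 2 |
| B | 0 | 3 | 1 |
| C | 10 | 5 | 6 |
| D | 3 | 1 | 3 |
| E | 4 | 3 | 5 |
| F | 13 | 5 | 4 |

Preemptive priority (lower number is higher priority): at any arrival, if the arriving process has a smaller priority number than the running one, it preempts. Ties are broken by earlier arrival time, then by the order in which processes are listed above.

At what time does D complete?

Schedule: | B 0-3 | A 3-9 | D 9-10 | E 10-13 | F 13-18 | C 18-23 |
Completion: A=9  B=3  C=23  D=10  E=13  F=18
Turnaround (C−A): A=6  B=3  C=13  D=7  E=9  F=5

10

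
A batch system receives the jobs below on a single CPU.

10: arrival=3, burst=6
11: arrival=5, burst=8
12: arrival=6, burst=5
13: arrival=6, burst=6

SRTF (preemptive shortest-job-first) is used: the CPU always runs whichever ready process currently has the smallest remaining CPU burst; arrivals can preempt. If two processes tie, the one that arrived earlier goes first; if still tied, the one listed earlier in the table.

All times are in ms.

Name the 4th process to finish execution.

11

Gantt: | idle 0-3 | 10 3-9 | 12 9-14 | 13 14-20 | 11 20-28 |
Completion: 10=9  11=28  12=14  13=20
Turnaround (C−A): 10=6  11=23  12=8  13=14
Finish order: 10 → 12 → 13 → 11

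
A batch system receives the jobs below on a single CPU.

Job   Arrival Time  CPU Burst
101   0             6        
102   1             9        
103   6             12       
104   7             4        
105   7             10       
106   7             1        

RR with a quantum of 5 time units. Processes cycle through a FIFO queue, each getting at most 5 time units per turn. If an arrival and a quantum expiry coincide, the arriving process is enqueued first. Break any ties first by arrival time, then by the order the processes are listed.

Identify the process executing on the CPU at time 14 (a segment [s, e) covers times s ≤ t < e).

Schedule: | 101 0-5 | 102 5-10 | 101 10-11 | 103 11-16 | 104 16-20 | 105 20-25 | 106 25-26 | 102 26-30 | 103 30-35 | 105 35-40 | 103 40-42 |
Completion: 101=11  102=30  103=42  104=20  105=40  106=26
Turnaround (C−A): 101=11  102=29  103=36  104=13  105=33  106=19

103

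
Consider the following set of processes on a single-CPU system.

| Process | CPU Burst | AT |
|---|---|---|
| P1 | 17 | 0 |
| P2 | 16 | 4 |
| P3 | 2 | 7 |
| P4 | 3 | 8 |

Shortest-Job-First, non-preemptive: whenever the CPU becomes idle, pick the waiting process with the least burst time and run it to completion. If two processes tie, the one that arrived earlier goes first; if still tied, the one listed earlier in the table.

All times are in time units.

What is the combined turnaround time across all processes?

Gantt: | P1 0-17 | P3 17-19 | P4 19-22 | P2 22-38 |
Completion: P1=17  P2=38  P3=19  P4=22
Turnaround (C−A): P1=17  P2=34  P3=12  P4=14
Turnaround = completion − arrival: P1=17, P2=34, P3=12, P4=14
Total turnaround = 17 + 34 + 12 + 14 = 77

77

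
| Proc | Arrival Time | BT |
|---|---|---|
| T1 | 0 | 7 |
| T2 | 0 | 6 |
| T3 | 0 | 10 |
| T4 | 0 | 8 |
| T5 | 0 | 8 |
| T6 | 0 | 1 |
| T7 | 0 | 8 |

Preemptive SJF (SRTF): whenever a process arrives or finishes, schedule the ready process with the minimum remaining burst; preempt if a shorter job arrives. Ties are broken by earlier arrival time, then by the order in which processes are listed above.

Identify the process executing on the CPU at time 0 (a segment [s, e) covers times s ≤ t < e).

T6

Timeline: | T6 0-1 | T2 1-7 | T1 7-14 | T4 14-22 | T5 22-30 | T7 30-38 | T3 38-48 |
Completion: T1=14  T2=7  T3=48  T4=22  T5=30  T6=1  T7=38
Turnaround (C−A): T1=14  T2=7  T3=48  T4=22  T5=30  T6=1  T7=38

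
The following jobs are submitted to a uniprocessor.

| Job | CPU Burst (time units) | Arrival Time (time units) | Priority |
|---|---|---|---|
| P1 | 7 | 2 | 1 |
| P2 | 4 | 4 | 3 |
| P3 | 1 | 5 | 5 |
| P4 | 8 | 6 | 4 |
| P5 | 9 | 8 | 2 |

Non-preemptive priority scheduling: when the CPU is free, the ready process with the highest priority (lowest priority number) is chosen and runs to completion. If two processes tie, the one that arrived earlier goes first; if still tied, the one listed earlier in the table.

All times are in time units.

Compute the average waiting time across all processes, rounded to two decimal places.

Timeline: | idle 0-2 | P1 2-9 | P5 9-18 | P2 18-22 | P4 22-30 | P3 30-31 |
Completion: P1=9  P2=22  P3=31  P4=30  P5=18
Turnaround (C−A): P1=7  P2=18  P3=26  P4=24  P5=10
Waiting times: P1=0, P2=14, P3=25, P4=16, P5=1
Average waiting = (0+14+25+16+1) / 5 = 56/5 = 11.20

11.20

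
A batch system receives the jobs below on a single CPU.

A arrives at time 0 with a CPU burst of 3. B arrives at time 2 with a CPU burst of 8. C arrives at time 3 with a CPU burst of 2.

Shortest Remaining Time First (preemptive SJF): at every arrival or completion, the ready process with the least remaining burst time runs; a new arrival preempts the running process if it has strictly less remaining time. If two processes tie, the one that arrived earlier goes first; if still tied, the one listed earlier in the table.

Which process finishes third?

B

Gantt: | A 0-3 | C 3-5 | B 5-13 |
Completion: A=3  B=13  C=5
Turnaround (C−A): A=3  B=11  C=2
Finish order: A → C → B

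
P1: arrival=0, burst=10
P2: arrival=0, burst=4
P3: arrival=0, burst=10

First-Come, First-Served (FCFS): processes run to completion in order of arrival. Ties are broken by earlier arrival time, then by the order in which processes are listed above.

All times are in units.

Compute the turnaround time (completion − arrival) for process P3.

Schedule: | P1 0-10 | P2 10-14 | P3 14-24 |
Completion: P1=10  P2=14  P3=24
Turnaround (C−A): P1=10  P2=14  P3=24
Turnaround(P3) = completion − arrival = 24 − 0 = 24

24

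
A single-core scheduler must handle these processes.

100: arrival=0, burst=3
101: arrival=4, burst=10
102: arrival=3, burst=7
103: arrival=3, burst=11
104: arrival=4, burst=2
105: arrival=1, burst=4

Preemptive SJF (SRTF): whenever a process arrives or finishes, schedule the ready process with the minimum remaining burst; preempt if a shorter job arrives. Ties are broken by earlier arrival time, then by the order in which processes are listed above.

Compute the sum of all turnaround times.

Schedule: | 100 0-3 | 105 3-4 | 104 4-6 | 105 6-9 | 102 9-16 | 101 16-26 | 103 26-37 |
Completion: 100=3  101=26  102=16  103=37  104=6  105=9
Turnaround = completion − arrival: 100=3, 101=22, 102=13, 103=34, 104=2, 105=8
Total turnaround = 3 + 22 + 13 + 34 + 2 + 8 = 82

82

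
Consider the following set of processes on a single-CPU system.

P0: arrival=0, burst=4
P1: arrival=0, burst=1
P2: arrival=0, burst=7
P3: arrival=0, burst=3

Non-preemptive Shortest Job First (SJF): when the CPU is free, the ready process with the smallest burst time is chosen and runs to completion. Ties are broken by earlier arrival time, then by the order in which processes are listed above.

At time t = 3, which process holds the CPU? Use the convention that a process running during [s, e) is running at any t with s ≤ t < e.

P3

Timeline: | P1 0-1 | P3 1-4 | P0 4-8 | P2 8-15 |
Completion: P0=8  P1=1  P2=15  P3=4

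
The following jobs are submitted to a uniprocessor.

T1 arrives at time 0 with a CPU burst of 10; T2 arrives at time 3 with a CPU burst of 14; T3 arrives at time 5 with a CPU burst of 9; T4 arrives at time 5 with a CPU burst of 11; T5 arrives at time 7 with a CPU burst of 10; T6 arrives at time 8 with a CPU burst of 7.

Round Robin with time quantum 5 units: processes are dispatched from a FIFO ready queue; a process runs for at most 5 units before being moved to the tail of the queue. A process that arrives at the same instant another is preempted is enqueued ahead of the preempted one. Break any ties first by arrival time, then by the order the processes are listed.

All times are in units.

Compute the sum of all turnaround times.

Timeline: | T1 0-5 | T2 5-10 | T3 10-15 | T4 15-20 | T1 20-25 | T5 25-30 | T6 30-35 | T2 35-40 | T3 40-44 | T4 44-49 | T5 49-54 | T6 54-56 | T2 56-60 | T4 60-61 |
Completion: T1=25  T2=60  T3=44  T4=61  T5=54  T6=56
Turnaround = completion − arrival: T1=25, T2=57, T3=39, T4=56, T5=47, T6=48
Total turnaround = 25 + 57 + 39 + 56 + 47 + 48 = 272

272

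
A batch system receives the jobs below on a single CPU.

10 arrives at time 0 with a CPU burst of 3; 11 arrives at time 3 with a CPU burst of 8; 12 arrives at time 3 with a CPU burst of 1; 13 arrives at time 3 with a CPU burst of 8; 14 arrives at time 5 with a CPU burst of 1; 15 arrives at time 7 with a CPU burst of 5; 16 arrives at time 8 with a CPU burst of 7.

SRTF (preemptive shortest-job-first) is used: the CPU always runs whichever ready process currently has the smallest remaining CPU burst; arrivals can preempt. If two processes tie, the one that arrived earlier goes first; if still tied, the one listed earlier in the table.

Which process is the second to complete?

12

Timeline: | 10 0-3 | 12 3-4 | 11 4-5 | 14 5-6 | 11 6-7 | 15 7-12 | 11 12-18 | 16 18-25 | 13 25-33 |
Completion: 10=3  11=18  12=4  13=33  14=6  15=12  16=25
Finish order: 10 → 12 → 14 → 15 → 11 → 16 → 13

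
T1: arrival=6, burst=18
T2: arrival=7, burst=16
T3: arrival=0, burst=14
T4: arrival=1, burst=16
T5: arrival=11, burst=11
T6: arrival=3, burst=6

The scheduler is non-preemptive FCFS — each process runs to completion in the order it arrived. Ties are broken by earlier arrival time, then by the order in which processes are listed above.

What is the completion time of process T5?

81

Gantt: | T3 0-14 | T4 14-30 | T6 30-36 | T1 36-54 | T2 54-70 | T5 70-81 |
Completion: T1=54  T2=70  T3=14  T4=30  T5=81  T6=36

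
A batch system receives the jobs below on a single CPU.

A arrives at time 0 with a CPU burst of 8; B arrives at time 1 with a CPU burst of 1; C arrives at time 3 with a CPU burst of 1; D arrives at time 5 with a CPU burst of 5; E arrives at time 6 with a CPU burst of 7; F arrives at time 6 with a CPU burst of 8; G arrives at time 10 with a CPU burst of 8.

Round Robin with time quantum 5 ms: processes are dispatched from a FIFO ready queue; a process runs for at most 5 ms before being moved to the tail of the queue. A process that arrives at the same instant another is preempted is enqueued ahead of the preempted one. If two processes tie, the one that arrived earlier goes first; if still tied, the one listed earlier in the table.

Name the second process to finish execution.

Timeline: | A 0-5 | B 5-6 | C 6-7 | D 7-12 | A 12-15 | E 15-20 | F 20-25 | G 25-30 | E 30-32 | F 32-35 | G 35-38 |
Completion: A=15  B=6  C=7  D=12  E=32  F=35  G=38
Finish order: B → C → D → A → E → F → G

C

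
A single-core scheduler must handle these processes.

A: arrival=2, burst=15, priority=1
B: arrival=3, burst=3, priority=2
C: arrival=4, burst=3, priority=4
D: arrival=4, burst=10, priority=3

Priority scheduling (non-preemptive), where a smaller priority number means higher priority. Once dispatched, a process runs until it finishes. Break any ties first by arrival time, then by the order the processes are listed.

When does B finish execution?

20

Timeline: | idle 0-2 | A 2-17 | B 17-20 | D 20-30 | C 30-33 |
Completion: A=17  B=20  C=33  D=30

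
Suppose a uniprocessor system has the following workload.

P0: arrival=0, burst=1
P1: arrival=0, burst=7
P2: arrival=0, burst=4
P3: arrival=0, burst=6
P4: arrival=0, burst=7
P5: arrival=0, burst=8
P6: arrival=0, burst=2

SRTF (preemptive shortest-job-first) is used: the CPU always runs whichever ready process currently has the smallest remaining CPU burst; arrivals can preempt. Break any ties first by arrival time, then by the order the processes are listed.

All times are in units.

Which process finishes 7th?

Timeline: | P0 0-1 | P6 1-3 | P2 3-7 | P3 7-13 | P1 13-20 | P4 20-27 | P5 27-35 |
Completion: P0=1  P1=20  P2=7  P3=13  P4=27  P5=35  P6=3
Turnaround (C−A): P0=1  P1=20  P2=7  P3=13  P4=27  P5=35  P6=3
Finish order: P0 → P6 → P2 → P3 → P1 → P4 → P5

P5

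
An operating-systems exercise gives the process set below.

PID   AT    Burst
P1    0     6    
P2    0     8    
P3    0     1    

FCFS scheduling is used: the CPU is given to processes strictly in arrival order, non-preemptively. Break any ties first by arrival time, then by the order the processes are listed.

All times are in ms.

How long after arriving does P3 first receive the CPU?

14

Gantt: | P1 0-6 | P2 6-14 | P3 14-15 |
Completion: P1=6  P2=14  P3=15
Response(P3) = first start − arrival = 14 − 0 = 14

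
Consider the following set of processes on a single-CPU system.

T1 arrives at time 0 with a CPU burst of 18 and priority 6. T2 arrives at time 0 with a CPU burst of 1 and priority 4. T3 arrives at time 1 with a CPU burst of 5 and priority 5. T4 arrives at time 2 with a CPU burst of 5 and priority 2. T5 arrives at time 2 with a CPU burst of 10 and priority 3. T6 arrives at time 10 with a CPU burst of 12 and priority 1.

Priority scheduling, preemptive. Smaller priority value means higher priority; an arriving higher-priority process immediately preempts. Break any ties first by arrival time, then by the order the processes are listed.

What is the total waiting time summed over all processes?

Gantt: | T2 0-1 | T3 1-2 | T4 2-7 | T5 7-10 | T6 10-22 | T5 22-29 | T3 29-33 | T1 33-51 |
Completion: T1=51  T2=1  T3=33  T4=7  T5=29  T6=22
Turnaround (C−A): T1=51  T2=1  T3=32  T4=5  T5=27  T6=12
Waiting = turnaround − burst: T1=33, T2=0, T3=27, T4=0, T5=17, T6=0
Total waiting = 33 + 0 + 27 + 0 + 17 + 0 = 77

77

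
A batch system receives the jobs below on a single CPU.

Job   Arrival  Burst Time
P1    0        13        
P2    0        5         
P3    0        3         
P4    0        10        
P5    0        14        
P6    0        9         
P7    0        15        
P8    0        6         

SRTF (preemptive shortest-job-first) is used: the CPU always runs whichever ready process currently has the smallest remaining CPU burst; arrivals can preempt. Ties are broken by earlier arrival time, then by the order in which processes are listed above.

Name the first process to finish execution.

P3

Timeline: | P3 0-3 | P2 3-8 | P8 8-14 | P6 14-23 | P4 23-33 | P1 33-46 | P5 46-60 | P7 60-75 |
Completion: P1=46  P2=8  P3=3  P4=33  P5=60  P6=23  P7=75  P8=14
Turnaround (C−A): P1=46  P2=8  P3=3  P4=33  P5=60  P6=23  P7=75  P8=14
Finish order: P3 → P2 → P8 → P6 → P4 → P1 → P5 → P7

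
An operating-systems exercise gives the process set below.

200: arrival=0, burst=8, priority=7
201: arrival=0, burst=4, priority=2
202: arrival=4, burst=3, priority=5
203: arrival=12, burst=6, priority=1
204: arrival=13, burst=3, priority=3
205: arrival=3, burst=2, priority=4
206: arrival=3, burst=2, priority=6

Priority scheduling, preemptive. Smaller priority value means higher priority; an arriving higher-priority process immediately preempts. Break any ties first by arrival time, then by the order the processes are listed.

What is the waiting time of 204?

Timeline: | 201 0-4 | 205 4-6 | 202 6-9 | 206 9-11 | 200 11-12 | 203 12-18 | 204 18-21 | 200 21-28 |
Completion: 200=28  201=4  202=9  203=18  204=21  205=6  206=11
Turnaround (C−A): 200=28  201=4  202=5  203=6  204=8  205=3  206=8
Waiting(204) = turnaround − burst = 8 − 3 = 5

5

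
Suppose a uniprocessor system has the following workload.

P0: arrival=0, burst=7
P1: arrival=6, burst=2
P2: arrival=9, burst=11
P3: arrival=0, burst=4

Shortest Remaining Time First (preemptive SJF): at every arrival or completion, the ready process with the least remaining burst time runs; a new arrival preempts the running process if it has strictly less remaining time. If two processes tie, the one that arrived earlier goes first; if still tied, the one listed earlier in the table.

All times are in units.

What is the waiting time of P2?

Timeline: | P3 0-4 | P0 4-6 | P1 6-8 | P0 8-13 | P2 13-24 |
Completion: P0=13  P1=8  P2=24  P3=4
Waiting(P2) = turnaround − burst = 15 − 11 = 4

4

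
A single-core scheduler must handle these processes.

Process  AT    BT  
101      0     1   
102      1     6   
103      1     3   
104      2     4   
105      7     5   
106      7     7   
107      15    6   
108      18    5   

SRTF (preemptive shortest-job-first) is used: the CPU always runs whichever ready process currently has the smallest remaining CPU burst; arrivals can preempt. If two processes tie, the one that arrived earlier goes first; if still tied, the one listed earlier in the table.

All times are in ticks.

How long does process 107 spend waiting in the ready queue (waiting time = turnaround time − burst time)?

Schedule: | 101 0-1 | 103 1-4 | 104 4-8 | 105 8-13 | 102 13-19 | 108 19-24 | 107 24-30 | 106 30-37 |
Completion: 101=1  102=19  103=4  104=8  105=13  106=37  107=30  108=24
Waiting(107) = turnaround − burst = 15 − 6 = 9

9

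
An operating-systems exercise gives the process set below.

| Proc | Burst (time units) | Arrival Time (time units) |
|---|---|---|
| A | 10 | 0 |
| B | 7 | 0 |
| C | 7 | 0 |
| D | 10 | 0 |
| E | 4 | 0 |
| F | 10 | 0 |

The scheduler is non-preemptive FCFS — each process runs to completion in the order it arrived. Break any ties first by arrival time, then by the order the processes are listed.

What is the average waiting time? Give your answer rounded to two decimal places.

Timeline: | A 0-10 | B 10-17 | C 17-24 | D 24-34 | E 34-38 | F 38-48 |
Completion: A=10  B=17  C=24  D=34  E=38  F=48
Turnaround (C−A): A=10  B=17  C=24  D=34  E=38  F=48
Waiting times: A=0, B=10, C=17, D=24, E=34, F=38
Average waiting = (0+10+17+24+34+38) / 6 = 123/6 = 20.50

20.50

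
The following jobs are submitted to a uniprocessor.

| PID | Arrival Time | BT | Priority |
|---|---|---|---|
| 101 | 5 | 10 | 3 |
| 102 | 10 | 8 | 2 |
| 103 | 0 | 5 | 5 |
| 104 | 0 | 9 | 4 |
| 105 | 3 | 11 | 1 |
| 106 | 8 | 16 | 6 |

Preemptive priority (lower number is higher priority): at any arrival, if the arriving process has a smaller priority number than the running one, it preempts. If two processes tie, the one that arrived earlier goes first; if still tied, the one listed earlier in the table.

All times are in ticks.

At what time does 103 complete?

43

Schedule: | 104 0-3 | 105 3-14 | 102 14-22 | 101 22-32 | 104 32-38 | 103 38-43 | 106 43-59 |
Completion: 101=32  102=22  103=43  104=38  105=14  106=59
Turnaround (C−A): 101=27  102=12  103=43  104=38  105=11  106=51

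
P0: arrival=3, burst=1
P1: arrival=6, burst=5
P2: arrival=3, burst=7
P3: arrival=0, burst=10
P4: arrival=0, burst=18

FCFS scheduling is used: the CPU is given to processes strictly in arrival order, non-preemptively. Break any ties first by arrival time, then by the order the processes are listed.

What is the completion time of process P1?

Gantt: | P3 0-10 | P4 10-28 | P0 28-29 | P2 29-36 | P1 36-41 |
Completion: P0=29  P1=41  P2=36  P3=10  P4=28
Turnaround (C−A): P0=26  P1=35  P2=33  P3=10  P4=28

41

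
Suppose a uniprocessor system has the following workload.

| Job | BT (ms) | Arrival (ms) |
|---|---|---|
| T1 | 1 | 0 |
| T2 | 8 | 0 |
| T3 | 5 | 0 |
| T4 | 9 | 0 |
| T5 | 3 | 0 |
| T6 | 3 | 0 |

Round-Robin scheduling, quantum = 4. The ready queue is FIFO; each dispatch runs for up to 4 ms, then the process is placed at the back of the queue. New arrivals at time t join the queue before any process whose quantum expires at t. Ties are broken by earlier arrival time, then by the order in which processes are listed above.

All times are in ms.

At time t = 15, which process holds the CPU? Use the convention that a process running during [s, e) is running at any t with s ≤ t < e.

Timeline: | T1 0-1 | T2 1-5 | T3 5-9 | T4 9-13 | T5 13-16 | T6 16-19 | T2 19-23 | T3 23-24 | T4 24-29 |
Completion: T1=1  T2=23  T3=24  T4=29  T5=16  T6=19

T5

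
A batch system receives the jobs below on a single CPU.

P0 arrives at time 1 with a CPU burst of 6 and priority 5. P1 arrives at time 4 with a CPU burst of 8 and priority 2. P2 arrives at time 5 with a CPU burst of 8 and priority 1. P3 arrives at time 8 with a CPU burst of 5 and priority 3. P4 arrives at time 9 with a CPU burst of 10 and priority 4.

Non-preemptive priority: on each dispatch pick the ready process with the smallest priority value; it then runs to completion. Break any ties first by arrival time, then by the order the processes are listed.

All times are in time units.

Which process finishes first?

Gantt: | idle 0-1 | P0 1-7 | P2 7-15 | P1 15-23 | P3 23-28 | P4 28-38 |
Completion: P0=7  P1=23  P2=15  P3=28  P4=38
Finish order: P0 → P2 → P1 → P3 → P4

P0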